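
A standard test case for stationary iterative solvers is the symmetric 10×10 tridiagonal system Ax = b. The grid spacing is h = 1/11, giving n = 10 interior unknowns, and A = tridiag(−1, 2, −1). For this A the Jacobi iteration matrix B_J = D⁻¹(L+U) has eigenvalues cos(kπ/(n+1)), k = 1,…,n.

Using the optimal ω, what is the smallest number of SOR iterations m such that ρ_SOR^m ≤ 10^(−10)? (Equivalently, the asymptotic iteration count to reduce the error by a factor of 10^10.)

n=10: λ(B_J) = 1 − λ(A)/2 = cos(kπ/11); k=1 gives ρ_J = 0.9594930.
1 − cos²(π/11) = sin²(π/11) ⇒ √(1−ρ_J²) = sin(π/11) = 0.2817326.
[ω*] 2 ÷ (1 + 0.2817326) = 2 ÷ 1.2817326 = 1.5603879.
ρ_SOR = ω* − 1 ≈ 0.5603879.
For 10 digits: m = 10·ln10 / (−ln 0.5603879) = 23.0259/0.579126 = 39.760; round up → m = 40.

m = 40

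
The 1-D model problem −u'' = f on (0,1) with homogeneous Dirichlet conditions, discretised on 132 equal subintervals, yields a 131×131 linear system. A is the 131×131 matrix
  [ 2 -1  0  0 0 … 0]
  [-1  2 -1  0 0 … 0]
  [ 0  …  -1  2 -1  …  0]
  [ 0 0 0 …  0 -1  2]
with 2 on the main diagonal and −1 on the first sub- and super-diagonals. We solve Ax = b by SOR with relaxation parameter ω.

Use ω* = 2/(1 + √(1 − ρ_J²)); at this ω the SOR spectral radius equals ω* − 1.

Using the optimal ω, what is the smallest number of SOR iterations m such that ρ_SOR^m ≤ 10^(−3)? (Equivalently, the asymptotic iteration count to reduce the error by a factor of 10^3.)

spectrum of D⁻¹(L+U) = {cos(kπ/132) : 1≤k≤131}; ρ_J = cos(π/132) = 0.9997168.
root = sin(π/132) = 0.0237977  (since 1−cos² = sin²).
ω* = 2 / (1 + 0.0237977) = 2 / 1.0237977 ≈ 1.9535109.
[ρ_SOR] ω* − 1 = 0.9535109.
For 3 digits: m = 3·ln10 / (−ln 0.9535109) = 6.90776/0.0476044 = 145.108; round up → m = 146.

m = 146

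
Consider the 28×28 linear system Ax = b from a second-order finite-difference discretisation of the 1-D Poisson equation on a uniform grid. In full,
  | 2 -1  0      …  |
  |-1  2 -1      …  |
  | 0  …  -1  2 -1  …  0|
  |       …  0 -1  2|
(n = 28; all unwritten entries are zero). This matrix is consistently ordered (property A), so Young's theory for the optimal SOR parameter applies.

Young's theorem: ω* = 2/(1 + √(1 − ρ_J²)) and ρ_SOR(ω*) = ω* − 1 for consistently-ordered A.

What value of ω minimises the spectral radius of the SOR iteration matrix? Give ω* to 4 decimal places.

ω* = 1.8049

[ρ_J] n=28: ρ(B_J) = cos(π/(n+1)) = cos(π/29) = 0.9941.
1 − cos²(π/29) = sin²(π/29) ⇒ √(1−ρ_J²) = sin(π/29) = 0.10812.
ω* = 2 / (1 + 0.10812) = 2 / 1.10812 ≈ 1.8049.
and ρ(B_{ω*}) = 1.8049 − 1 = 0.8049.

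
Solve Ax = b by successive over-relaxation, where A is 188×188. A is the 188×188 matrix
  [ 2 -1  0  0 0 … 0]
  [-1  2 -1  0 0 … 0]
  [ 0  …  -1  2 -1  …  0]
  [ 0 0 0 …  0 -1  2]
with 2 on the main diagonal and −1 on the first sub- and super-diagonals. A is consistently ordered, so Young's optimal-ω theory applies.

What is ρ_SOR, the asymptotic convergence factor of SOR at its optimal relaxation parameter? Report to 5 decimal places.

spectrum of D⁻¹(L+U) = {cos(kπ/189) : 1≤k≤188}; ρ_J = cos(π/189) = 0.99986.
root = sin(π/189) = 0.016621  (since 1−cos² = sin²).
Then 2/(1+√(1−ρ_J²)) = 2/(1+0.016621); ω* = 2/1.016621 = 1.96730.
Hence ρ(B_{ω*}) = 1.96730 − 1 = 0.96730.

ρ_SOR = 0.96730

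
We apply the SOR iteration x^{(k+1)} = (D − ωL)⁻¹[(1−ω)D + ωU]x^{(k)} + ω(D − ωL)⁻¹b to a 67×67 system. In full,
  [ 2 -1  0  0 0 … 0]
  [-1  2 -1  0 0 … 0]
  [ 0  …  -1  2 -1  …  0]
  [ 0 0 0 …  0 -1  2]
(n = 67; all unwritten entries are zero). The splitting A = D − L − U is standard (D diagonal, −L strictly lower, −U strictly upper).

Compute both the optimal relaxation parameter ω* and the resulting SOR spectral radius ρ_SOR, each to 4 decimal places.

[ρ_J] n=67: ρ(B_J) = cos(π/(n+1)) = cos(π/68) = 0.9989.
1 − cos²(π/68) = sin²(π/68) ⇒ √(1−ρ_J²) = sin(π/68) = 0.04618.
So ω* = 2/1.04618 = 1.9117 (Young).
Hence ρ(B_{ω*}) = 1.9117 − 1 = 0.9117.

ω* = 1.9117, ρ_SOR = 0.9117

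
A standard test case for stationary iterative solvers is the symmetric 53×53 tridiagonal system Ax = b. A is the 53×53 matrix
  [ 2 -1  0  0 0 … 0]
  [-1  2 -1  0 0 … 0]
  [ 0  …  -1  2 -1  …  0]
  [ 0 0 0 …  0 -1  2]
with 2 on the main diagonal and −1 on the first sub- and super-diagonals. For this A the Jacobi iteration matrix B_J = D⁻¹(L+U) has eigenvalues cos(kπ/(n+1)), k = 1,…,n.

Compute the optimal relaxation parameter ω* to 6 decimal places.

ω* = 1.890100

[ρ_J] n=53: ρ(B_J) = cos(π/(n+1)) = cos(π/54) = 0.998308.
√(1−ρ_J²) = |sin(π/54)| = 0.0581448
ω* = 2 / (1 + 0.0581448) = 2 / 1.0581448 ≈ 1.890100.
ρ_SOR = ω* − 1 ≈ 0.890100.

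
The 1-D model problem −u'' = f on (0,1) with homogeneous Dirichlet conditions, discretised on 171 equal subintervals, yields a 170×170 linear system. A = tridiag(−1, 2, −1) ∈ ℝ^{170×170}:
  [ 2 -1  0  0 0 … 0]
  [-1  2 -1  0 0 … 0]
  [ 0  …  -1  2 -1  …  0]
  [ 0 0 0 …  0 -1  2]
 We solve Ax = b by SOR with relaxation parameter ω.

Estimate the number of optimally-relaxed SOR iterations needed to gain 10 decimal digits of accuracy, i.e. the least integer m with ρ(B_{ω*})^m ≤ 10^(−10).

m = 627

B_J for the 170×170 system has eigenvalues cos(kπ/171); ρ_J = cos(π/171) = 0.9998312.
root = sin(π/171) = 0.0183709  (since 1−cos² = sin²).
Then 2/(1+√(1−ρ_J²)) = 2/(1+0.0183709); ω* = 2/1.0183709 = 1.9639210.
ρ(B_{ω*}) = ω*−1 = 0.9639210
For 10 digits: m = 10·ln10 / (−ln 0.9639210) = 23.0259/0.0367459 = 626.625; round up → m = 627.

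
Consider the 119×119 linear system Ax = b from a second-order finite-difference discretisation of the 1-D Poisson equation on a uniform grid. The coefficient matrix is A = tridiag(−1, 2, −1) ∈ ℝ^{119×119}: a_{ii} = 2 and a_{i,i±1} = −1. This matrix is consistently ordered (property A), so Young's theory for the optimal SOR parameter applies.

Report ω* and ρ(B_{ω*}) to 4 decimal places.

ω* = 1.9490, ρ_SOR = 0.9490

B_J for the 119×119 system has eigenvalues cos(kπ/120); ρ_J = cos(π/120) = 0.9997.
1 − cos²(π/120) = sin²(π/120) ⇒ √(1−ρ_J²) = sin(π/120) = 0.02618.
ω* = 2/(1+0.02618) = 1.9490
[ρ_SOR] ω* − 1 = 0.9490.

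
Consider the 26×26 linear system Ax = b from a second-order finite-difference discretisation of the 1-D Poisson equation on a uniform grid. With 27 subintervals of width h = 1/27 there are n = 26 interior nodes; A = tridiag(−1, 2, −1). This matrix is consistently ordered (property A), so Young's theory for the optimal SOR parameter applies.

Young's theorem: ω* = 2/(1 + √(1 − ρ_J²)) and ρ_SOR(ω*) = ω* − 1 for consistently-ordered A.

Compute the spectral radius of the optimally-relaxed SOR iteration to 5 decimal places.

ρ_SOR = 0.79197

½·tridiag(1,0,1) at n=26: λ_k = cos(kπ/27); max |λ| at k=1 ⇒ ρ_J = cos(π/27) ≈ 0.99324.
√(1 − cos²(π/27)) = sin(π/27) ≈ 0.116093.
Young: ω* = 2/(1+√(1−ρ_J²)) = 2/(1+0.116093) = 2/1.116093 = 1.79197.
ρ_SOR = ω* − 1 ≈ 0.79197.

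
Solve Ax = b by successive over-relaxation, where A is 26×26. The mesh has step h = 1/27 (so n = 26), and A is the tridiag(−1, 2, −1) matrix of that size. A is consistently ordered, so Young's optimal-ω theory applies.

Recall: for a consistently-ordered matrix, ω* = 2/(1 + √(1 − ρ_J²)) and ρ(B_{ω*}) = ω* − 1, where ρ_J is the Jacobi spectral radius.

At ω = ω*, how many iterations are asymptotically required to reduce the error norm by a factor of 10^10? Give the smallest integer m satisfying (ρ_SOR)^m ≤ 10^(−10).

m = 99

ρ_J = max_k |cos(kπ/27)| = cos(π/27) = 0.9932384
root = sin(π/27) = 0.1160929  (since 1−cos² = sin²).
So ω* = 2/1.1160929 = 1.7919655 (Young).
At ω = 1.7919655 every |λ(B_ω)| = ω−1, so ρ_SOR = 0.7919655.
ρ_SOR^m ≤ 10^(−10) ⇔ m ≥ 10·ln10/(−ln 0.7919655) = 23.0259/0.233237 = 98.723; m = ⌈98.723⌉ = 99.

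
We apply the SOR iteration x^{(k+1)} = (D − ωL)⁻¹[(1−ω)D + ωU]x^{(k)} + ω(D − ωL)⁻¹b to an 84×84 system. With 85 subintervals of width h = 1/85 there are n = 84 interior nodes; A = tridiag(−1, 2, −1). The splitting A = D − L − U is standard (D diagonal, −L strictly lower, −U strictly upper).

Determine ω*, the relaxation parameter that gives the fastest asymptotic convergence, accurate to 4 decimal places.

ω* = 1.9287

With n=84, ρ(Jacobi) = cos(π/85) = 0.9993.
√(1−ρ_J²) = |sin(π/85)| = 0.03695
So ω* = 2/1.03695 = 1.9287 (Young).
Hence ρ(B_{ω*}) = 1.9287 − 1 = 0.9287.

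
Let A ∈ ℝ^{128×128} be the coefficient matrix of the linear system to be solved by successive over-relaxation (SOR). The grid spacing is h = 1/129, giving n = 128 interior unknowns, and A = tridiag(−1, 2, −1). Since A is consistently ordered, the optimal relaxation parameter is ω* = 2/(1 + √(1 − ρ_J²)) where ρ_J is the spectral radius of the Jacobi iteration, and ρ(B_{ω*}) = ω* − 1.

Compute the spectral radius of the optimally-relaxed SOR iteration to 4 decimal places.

B_J for the 128×128 system has eigenvalues cos(kπ/129); ρ_J = cos(π/129) = 0.9997.
√(1−ρ_J²) = |sin(π/129)| = 0.02435
ω* = 2 / (1 + 0.02435) = 2 / 1.02435 ≈ 1.9525.
and ρ(B_{ω*}) = 1.9525 − 1 = 0.9525.

ρ_SOR = 0.9525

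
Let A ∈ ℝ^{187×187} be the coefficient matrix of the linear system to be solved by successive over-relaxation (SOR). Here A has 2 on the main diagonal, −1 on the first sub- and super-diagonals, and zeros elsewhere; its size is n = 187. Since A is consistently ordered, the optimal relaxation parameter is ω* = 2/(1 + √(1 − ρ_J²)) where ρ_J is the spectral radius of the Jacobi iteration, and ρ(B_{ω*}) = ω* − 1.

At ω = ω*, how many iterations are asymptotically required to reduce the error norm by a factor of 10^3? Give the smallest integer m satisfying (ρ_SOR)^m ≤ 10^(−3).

m = 207

ρ_J = max_k |cos(kπ/188)| = cos(π/188) = 0.9998604
√(1−ρ_J²) = |sin(π/188)| = 0.0167098
Then 2/(1+√(1−ρ_J²)) = 2/(1+0.0167098); ω* = 2/1.0167098 = 1.9671297.
At ω = 1.9671297 every |λ(B_ω)| = ω−1, so ρ_SOR = 0.9671297.
3·ln10 = 6.90776; −ln(0.9671297) = 0.0334227; m = ⌈6.90776/0.0334227⌉ = ⌈206.679⌉ = 207.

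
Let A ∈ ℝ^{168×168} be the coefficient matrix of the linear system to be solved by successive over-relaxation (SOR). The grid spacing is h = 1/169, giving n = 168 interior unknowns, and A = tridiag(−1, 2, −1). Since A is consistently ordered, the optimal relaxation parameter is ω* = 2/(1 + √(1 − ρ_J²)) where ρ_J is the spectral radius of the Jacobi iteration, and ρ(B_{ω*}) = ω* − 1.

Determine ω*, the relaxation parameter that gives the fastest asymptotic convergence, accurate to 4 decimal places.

spectrum of D⁻¹(L+U) = {cos(kπ/169) : 1≤k≤168}; ρ_J = cos(π/169) = 0.9998.
1 − cos²(π/169) = sin²(π/169) ⇒ √(1−ρ_J²) = sin(π/169) = 0.01859.
So ω* = 2/1.01859 = 1.9635 (Young).
and ρ(B_{ω*}) = 1.9635 − 1 = 0.9635.

ω* = 1.9635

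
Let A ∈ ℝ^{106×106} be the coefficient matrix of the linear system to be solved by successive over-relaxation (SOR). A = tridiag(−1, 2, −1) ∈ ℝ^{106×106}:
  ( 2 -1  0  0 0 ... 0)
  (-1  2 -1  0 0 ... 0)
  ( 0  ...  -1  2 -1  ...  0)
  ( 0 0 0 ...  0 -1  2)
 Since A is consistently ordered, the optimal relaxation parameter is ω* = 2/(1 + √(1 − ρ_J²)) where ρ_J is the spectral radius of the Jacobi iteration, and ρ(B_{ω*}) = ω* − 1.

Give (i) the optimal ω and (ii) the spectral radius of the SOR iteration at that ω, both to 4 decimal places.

B_J for the 106×106 system has eigenvalues cos(kπ/107); ρ_J = cos(π/107) = 0.9996.
√(1 − cos²(π/107)) = sin(π/107) ≈ 0.02936.
Young: ω* = 2/(1+√(1−ρ_J²)) = 2/(1+0.02936) = 2/1.02936 = 1.9430.
At ω = 1.9430 every |λ(B_ω)| = ω−1, so ρ_SOR = 0.9430.

ω* = 1.9430, ρ_SOR = 0.9430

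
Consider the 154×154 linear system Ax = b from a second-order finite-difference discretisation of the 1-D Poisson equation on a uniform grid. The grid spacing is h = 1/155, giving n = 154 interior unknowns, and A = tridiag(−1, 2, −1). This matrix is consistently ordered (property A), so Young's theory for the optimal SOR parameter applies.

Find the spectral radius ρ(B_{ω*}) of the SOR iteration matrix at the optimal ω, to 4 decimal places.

½·tridiag(1,0,1) at n=154: λ_k = cos(kπ/155); max |λ| at k=1 ⇒ ρ_J = cos(π/155) ≈ 0.9998.
√(1−ρ_J²) simplifies to sin(π/155) = 0.02027.
ω* = 2/(1+0.02027) = 1.9603
and ρ(B_{ω*}) = 1.9603 − 1 = 0.9603.

ρ_SOR = 0.9603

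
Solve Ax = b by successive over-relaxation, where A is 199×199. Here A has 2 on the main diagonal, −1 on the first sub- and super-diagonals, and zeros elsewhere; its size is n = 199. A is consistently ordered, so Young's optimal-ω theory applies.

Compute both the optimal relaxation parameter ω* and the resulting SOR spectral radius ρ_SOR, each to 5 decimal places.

spectrum of D⁻¹(L+U) = {cos(kπ/200) : 1≤k≤199}; ρ_J = cos(π/200) = 0.99988.
√(1−ρ_J²) = |sin(π/200)| = 0.015707
ω* = 2/(1+0.015707) = 1.96907
ρ_SOR = ω* − 1 ≈ 0.96907.

ω* = 1.96907, ρ_SOR = 0.96907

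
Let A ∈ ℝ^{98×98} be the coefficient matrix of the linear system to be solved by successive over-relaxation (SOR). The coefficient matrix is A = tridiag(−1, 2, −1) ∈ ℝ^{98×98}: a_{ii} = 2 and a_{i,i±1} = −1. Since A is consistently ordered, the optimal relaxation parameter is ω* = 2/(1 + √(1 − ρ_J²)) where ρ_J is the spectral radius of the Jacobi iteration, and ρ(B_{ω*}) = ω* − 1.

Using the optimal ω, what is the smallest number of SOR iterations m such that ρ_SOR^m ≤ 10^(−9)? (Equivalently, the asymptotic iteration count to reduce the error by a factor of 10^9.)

m = 327

[ρ_J] n=98: ρ(B_J) = cos(π/(n+1)) = cos(π/99) = 0.9994965.
root = sin(π/99) = 0.0317279  (since 1−cos² = sin²).
Young: ω* = 2/(1+√(1−ρ_J²)) = 2/(1+0.0317279) = 2/1.0317279 = 1.9384956.
[ρ_SOR] ω* − 1 = 0.9384956.
9·ln10 = 20.7233; −ln(0.9384956) = 0.0634771; m = ⌈20.7233/0.0634771⌉ = ⌈326.469⌉ = 327.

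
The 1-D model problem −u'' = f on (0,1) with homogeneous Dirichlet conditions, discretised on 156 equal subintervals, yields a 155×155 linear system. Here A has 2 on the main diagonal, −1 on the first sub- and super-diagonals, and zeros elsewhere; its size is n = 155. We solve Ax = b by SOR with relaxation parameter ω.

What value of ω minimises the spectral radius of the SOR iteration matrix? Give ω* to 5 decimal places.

½·tridiag(1,0,1) at n=155: λ_k = cos(kπ/156); max |λ| at k=1 ⇒ ρ_J = cos(π/156) ≈ 0.99980.
√(1−ρ_J²) = |sin(π/156)| = 0.020137
ω* = 2/(1 + 0.020137) = 2/1.020137 = 1.96052.
and ρ(B_{ω*}) = 1.96052 − 1 = 0.96052.

ω* = 1.96052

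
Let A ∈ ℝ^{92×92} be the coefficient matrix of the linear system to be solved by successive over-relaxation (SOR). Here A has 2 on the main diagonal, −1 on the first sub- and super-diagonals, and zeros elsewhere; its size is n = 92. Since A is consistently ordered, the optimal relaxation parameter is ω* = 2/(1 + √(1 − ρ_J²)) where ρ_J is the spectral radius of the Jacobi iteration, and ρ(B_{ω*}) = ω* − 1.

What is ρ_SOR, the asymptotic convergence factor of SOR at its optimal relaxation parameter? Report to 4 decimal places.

ρ_J = max_k |cos(kπ/93)| = cos(π/93) = 0.9994
√(1−ρ_J²) simplifies to sin(π/93) = 0.03377.
Young: ω* = 2/(1+√(1−ρ_J²)) = 2/(1+0.03377) = 2/1.03377 = 1.9347.
and ρ(B_{ω*}) = 1.9347 − 1 = 0.9347.

ρ_SOR = 0.9347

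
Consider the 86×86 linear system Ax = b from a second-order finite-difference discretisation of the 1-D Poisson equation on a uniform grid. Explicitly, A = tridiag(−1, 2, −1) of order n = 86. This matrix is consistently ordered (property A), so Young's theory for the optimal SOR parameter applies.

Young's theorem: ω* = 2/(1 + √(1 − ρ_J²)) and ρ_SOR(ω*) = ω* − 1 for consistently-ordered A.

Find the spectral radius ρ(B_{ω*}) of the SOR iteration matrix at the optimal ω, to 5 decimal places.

B_J for the 86×86 system has eigenvalues cos(kπ/87); ρ_J = cos(π/87) = 0.99935.
√(1 − cos²(π/87)) = sin(π/87) ≈ 0.036102.
Then 2/(1+√(1−ρ_J²)) = 2/(1+0.036102); ω* = 2/1.036102 = 1.93031.
ρ_SOR = ω* − 1 = 1.93031 − 1 = 0.93031.

ρ_SOR = 0.93031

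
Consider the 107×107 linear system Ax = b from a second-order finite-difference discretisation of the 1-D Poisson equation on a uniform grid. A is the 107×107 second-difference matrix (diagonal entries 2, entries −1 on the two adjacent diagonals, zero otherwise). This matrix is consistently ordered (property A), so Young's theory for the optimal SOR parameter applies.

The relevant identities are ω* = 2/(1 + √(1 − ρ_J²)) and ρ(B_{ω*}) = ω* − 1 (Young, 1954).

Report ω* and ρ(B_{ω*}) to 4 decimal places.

n=107: λ(B_J) = 1 − λ(A)/2 = cos(kπ/108); k=1 gives ρ_J = 0.9996.
√(1−ρ_J²) simplifies to sin(π/108) = 0.02908.
ω* = 2/(1 + 0.02908) = 2/1.02908 = 1.9435.
and ρ(B_{ω*}) = 1.9435 − 1 = 0.9435.

ω* = 1.9435, ρ_SOR = 0.9435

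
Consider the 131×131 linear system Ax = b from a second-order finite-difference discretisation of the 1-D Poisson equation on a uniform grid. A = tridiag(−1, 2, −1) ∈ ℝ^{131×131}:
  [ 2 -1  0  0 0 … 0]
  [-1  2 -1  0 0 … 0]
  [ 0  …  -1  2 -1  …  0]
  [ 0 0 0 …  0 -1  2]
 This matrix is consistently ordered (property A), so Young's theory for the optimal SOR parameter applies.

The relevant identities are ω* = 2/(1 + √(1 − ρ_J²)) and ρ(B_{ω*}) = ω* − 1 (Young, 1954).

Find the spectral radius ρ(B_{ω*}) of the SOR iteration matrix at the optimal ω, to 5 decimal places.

With n=131, ρ(Jacobi) = cos(π/132) = 0.99972.
√(1−ρ_J²) = |sin(π/132)| = 0.023798
ω* = 2/(1+0.023798) = 1.95351
and ρ(B_{ω*}) = 1.95351 − 1 = 0.95351.

ρ_SOR = 0.95351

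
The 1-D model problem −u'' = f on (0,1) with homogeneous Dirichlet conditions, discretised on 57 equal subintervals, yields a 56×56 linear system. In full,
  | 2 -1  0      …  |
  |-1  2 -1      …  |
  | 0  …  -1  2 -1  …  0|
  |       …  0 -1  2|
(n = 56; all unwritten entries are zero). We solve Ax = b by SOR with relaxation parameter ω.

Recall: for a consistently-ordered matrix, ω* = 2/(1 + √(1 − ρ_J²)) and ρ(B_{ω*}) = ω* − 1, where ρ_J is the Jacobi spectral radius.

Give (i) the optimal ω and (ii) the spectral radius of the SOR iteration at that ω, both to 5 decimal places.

[ρ_J] n=56: ρ(B_J) = cos(π/(n+1)) = cos(π/57) = 0.99848.
√(1−ρ_J²) = |sin(π/57)| = 0.055088
Young: ω* = 2/(1+√(1−ρ_J²)) = 2/(1+0.055088) = 2/1.055088 = 1.89558.
ρ_SOR = ω* − 1 = 1.89558 − 1 = 0.89558.

ω* = 1.89558, ρ_SOR = 0.89558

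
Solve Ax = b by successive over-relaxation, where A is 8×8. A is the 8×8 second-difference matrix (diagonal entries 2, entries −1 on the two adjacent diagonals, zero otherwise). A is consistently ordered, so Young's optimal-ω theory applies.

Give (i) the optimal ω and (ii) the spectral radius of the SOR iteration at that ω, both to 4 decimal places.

ω* = 1.4903, ρ_SOR = 0.4903

spectrum of D⁻¹(L+U) = {cos(kπ/9) : 1≤k≤8}; ρ_J = cos(π/9) = 0.9397.
1 − cos²(π/9) = sin²(π/9) ⇒ √(1−ρ_J²) = sin(π/9) = 0.34202.
ω* = 2/(1 + 0.34202) = 2/1.34202 = 1.4903.
[ρ_SOR] ω* − 1 = 0.4903.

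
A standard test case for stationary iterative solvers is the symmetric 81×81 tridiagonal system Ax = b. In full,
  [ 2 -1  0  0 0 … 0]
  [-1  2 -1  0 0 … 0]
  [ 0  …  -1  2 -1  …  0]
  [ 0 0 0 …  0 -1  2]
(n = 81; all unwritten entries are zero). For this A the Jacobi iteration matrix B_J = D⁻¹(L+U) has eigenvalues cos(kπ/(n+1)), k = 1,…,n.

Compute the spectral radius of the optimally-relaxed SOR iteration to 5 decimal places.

B_J for the 81×81 system has eigenvalues cos(kπ/82); ρ_J = cos(π/82) = 0.99927.
√(1 − cos²(π/82)) = sin(π/82) ≈ 0.038303.
Young: ω* = 2/(1+√(1−ρ_J²)) = 2/(1+0.038303) = 2/1.038303 = 1.92622.
ρ(B_{ω*}) = ω*−1 = 0.92622

ρ_SOR = 0.92622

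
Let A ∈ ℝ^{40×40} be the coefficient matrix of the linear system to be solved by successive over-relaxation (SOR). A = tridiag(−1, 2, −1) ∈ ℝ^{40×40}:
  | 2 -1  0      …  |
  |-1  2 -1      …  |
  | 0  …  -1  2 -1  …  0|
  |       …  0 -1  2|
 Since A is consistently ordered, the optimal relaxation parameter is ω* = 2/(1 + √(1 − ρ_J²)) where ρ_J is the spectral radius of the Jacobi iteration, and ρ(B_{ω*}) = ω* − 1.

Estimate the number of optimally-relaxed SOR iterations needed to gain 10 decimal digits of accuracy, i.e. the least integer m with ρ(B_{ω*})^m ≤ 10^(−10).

n=40: λ(B_J) = 1 − λ(A)/2 = cos(kπ/41); k=1 gives ρ_J = 0.9970658.
√(1−ρ_J²) = |sin(π/41)| = 0.0765493
[ω*] 2 ÷ (1 + 0.0765493) = 2 ÷ 1.0765493 = 1.8577877.
[ρ_SOR] ω* − 1 = 0.8577877.
Need (0.8577877)^m ≤ 10^(−10): m ≥ 10·ln10/|ln 0.8577877| = 23.0259/0.153399 = 150.105 ⇒ m = 151.

m = 151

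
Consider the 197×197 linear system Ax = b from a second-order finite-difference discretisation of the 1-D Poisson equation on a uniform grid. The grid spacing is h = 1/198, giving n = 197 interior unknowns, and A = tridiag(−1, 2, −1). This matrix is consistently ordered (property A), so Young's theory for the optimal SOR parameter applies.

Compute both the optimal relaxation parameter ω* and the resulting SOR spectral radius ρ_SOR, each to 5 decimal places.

ω* = 1.96876, ρ_SOR = 0.96876

n=197: λ(B_J) = 1 − λ(A)/2 = cos(kπ/198); k=1 gives ρ_J = 0.99987.
√(1−ρ_J²) = |sin(π/198)| = 0.015866
Young: ω* = 2/(1+√(1−ρ_J²)) = 2/(1+0.015866) = 2/1.015866 = 1.96876.
[ρ_SOR] ω* − 1 = 0.96876.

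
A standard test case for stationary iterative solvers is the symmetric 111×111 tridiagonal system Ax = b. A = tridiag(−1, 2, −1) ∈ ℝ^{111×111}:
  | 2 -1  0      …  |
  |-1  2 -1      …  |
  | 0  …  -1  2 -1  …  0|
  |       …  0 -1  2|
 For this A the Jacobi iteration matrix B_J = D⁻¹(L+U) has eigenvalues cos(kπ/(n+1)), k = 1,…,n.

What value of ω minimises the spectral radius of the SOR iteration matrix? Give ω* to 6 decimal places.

[ρ_J] n=111: ρ(B_J) = cos(π/(n+1)) = cos(π/112) = 0.999607.
√(1−ρ_J²) = |sin(π/112)| = 0.0280463
Then 2/(1+√(1−ρ_J²)) = 2/(1+0.0280463); ω* = 2/1.0280463 = 1.945438.
[ρ_SOR] ω* − 1 = 0.945438.

ω* = 1.945438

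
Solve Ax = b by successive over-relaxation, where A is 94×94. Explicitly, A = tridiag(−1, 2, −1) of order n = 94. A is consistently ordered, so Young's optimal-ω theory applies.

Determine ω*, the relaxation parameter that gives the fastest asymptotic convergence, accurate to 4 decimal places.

ω* = 1.9360

[ρ_J] n=94: ρ(B_J) = cos(π/(n+1)) = cos(π/95) = 0.9995.
root = sin(π/95) = 0.03306  (since 1−cos² = sin²).
[ω*] 2 ÷ (1 + 0.03306) = 2 ÷ 1.03306 = 1.9360.
ρ_SOR = ω* − 1 ≈ 0.9360.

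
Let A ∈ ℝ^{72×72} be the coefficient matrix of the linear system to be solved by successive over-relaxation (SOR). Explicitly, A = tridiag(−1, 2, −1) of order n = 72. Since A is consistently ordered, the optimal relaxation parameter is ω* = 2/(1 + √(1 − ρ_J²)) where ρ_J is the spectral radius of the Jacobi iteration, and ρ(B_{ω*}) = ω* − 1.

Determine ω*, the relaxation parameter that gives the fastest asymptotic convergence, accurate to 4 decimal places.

spectrum of D⁻¹(L+U) = {cos(kπ/73) : 1≤k≤72}; ρ_J = cos(π/73) = 0.9991.
√(1 − cos²(π/73)) = sin(π/73) ≈ 0.04302.
Then 2/(1+√(1−ρ_J²)) = 2/(1+0.04302); ω* = 2/1.04302 = 1.9175.
and ρ(B_{ω*}) = 1.9175 − 1 = 0.9175.

ω* = 1.9175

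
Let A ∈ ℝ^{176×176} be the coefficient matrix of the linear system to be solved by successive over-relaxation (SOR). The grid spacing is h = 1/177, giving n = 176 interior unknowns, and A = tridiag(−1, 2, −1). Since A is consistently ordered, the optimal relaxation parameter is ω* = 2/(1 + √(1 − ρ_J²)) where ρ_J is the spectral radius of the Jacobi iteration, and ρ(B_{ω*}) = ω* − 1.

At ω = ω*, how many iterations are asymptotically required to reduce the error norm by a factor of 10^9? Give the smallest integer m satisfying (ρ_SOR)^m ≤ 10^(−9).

spectrum of D⁻¹(L+U) = {cos(kπ/177) : 1≤k≤176}; ρ_J = cos(π/177) = 0.9998425.
√(1−ρ_J²) = |sin(π/177)| = 0.0177482
ω* = 2/(1 + 0.0177482) = 2/1.0177482 = 1.9651226.
ρ(B_{ω*}) = ω*−1 = 0.9651226
ρ_SOR^m ≤ 10^(−9) ⇔ m ≥ 9·ln10/(−ln 0.9651226) = 20.7233/0.0355001 = 583.753; m = ⌈583.753⌉ = 584.

m = 584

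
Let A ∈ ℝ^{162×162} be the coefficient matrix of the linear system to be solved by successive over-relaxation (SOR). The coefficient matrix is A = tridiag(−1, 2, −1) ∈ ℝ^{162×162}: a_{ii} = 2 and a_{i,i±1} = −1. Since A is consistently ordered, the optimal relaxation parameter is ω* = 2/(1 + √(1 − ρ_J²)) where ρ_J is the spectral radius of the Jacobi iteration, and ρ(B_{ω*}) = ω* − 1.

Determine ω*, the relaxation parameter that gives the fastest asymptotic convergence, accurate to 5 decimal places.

[ρ_J] n=162: ρ(B_J) = cos(π/(n+1)) = cos(π/163) = 0.99981.
root = sin(π/163) = 0.019272  (since 1−cos² = sin²).
Young: ω* = 2/(1+√(1−ρ_J²)) = 2/(1+0.019272) = 2/1.019272 = 1.96218.
ρ(B_{ω*}) = ω*−1 = 0.96218

ω* = 1.96218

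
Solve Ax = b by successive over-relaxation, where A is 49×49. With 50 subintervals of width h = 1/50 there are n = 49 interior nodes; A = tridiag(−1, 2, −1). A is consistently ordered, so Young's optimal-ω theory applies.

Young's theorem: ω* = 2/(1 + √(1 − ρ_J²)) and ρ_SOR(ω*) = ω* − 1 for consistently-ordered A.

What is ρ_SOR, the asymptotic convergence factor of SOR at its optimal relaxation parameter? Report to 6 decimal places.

With n=49, ρ(Jacobi) = cos(π/50) = 0.998027.
√(1 − cos²(π/50)) = sin(π/50) ≈ 0.0627905.
So ω* = 2/1.0627905 = 1.881838 (Young).
ρ(B_{ω*}) = ω*−1 = 0.881838

ρ_SOR = 0.881838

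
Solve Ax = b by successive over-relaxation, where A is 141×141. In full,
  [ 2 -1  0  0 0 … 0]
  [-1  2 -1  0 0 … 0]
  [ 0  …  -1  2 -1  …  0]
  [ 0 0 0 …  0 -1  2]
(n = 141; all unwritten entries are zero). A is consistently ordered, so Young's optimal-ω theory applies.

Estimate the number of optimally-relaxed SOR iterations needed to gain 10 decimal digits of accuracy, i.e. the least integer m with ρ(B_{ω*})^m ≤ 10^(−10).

spectrum of D⁻¹(L+U) = {cos(kπ/142) : 1≤k≤141}; ρ_J = cos(π/142) = 0.9997553.
root = sin(π/142) = 0.0221221  (since 1−cos² = sin²).
ω* = 2/(1 + 0.0221221) = 2/1.0221221 = 1.9567134.
ρ(B_{ω*}) = ω*−1 = 0.9567134
For 10 digits: m = 10·ln10 / (−ln 0.9567134) = 23.0259/0.0442514 = 520.343; round up → m = 521.

m = 521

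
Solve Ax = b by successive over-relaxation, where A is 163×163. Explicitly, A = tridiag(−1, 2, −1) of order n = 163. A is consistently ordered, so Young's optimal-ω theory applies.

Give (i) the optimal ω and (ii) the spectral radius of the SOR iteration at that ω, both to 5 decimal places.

spectrum of D⁻¹(L+U) = {cos(kπ/164) : 1≤k≤163}; ρ_J = cos(π/164) = 0.99982.
√(1−ρ_J²) simplifies to sin(π/164) = 0.019155.
ω* = 2 / (1 + 0.019155) = 2 / 1.019155 ≈ 1.96241.
[ρ_SOR] ω* − 1 = 0.96241.

ω* = 1.96241, ρ_SOR = 0.96241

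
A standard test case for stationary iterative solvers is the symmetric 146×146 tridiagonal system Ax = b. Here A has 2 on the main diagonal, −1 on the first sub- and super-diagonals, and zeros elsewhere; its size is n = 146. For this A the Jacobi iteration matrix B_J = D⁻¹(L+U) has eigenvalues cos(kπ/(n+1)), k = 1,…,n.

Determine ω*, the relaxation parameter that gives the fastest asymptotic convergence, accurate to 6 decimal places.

B_J for the 146×146 system has eigenvalues cos(kπ/147); ρ_J = cos(π/147) = 0.999772.
√(1 − cos²(π/147)) = sin(π/147) ≈ 0.0213698.
Then 2/(1+√(1−ρ_J²)) = 2/(1+0.0213698); ω* = 2/1.0213698 = 1.958155.
ρ_SOR = ω* − 1 ≈ 0.958155.

ω* = 1.958155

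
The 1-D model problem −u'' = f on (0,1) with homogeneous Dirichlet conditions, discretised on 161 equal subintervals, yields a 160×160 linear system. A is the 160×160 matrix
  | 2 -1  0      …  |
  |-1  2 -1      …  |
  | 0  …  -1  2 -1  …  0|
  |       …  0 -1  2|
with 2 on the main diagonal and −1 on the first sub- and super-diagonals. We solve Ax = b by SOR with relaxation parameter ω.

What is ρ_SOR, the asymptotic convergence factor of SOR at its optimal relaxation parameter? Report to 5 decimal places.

½·tridiag(1,0,1) at n=160: λ_k = cos(kπ/161); max |λ| at k=1 ⇒ ρ_J = cos(π/161) ≈ 0.99981.
√(1−ρ_J²) simplifies to sin(π/161) = 0.019512.
So ω* = 2/1.019512 = 1.96172 (Young).
[ρ_SOR] ω* − 1 = 0.96172.

ρ_SOR = 0.96172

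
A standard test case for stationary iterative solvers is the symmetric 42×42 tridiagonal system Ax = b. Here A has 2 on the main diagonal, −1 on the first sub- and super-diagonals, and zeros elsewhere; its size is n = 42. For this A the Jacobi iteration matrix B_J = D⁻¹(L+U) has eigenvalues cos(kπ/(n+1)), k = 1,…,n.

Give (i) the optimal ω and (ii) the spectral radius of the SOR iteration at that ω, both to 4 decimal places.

ω* = 1.8639, ρ_SOR = 0.8639

½·tridiag(1,0,1) at n=42: λ_k = cos(kπ/43); max |λ| at k=1 ⇒ ρ_J = cos(π/43) ≈ 0.9973.
√(1−ρ_J²) simplifies to sin(π/43) = 0.07300.
ω* = 2/(1 + 0.07300) = 2/1.07300 = 1.8639.
and ρ(B_{ω*}) = 1.8639 − 1 = 0.8639.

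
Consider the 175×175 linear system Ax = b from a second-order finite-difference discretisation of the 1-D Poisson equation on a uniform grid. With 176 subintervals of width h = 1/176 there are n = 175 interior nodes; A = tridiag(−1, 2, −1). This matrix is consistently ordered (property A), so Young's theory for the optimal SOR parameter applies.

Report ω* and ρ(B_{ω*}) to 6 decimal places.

ω* = 1.964928, ρ_SOR = 0.964928

n=175: λ(B_J) = 1 − λ(A)/2 = cos(kπ/176); k=1 gives ρ_J = 0.999841.
√(1−ρ_J²) = |sin(π/176)| = 0.0178490
ω* = 2/(1 + 0.0178490) = 2/1.0178490 = 1.964928.
ρ_SOR = ω* − 1 = 1.964928 − 1 = 0.964928.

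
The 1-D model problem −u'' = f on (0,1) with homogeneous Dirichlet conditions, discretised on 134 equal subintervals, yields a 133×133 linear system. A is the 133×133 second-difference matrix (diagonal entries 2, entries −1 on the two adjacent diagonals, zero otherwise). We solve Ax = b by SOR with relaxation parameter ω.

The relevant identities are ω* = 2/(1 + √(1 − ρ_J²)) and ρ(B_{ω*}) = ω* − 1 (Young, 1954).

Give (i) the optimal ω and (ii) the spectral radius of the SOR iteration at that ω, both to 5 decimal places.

spectrum of D⁻¹(L+U) = {cos(kπ/134) : 1≤k≤133}; ρ_J = cos(π/134) = 0.99973.
√(1 − cos²(π/134)) = sin(π/134) ≈ 0.023443.
ω* = 2 / (1 + 0.023443) = 2 / 1.023443 ≈ 1.95419.
ρ(B_{ω*}) = ω*−1 = 0.95419

ω* = 1.95419, ρ_SOR = 0.95419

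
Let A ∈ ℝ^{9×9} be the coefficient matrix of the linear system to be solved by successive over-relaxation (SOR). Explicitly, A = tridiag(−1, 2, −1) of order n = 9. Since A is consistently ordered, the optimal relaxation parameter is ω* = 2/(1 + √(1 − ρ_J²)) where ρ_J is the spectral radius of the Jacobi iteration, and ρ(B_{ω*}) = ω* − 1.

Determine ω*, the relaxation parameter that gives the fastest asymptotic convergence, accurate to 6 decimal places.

B_J for the 9×9 system has eigenvalues cos(kπ/10); ρ_J = cos(π/10) = 0.951057.
√(1 − cos²(π/10)) = sin(π/10) ≈ 0.3090170.
So ω* = 2/1.3090170 = 1.527864 (Young).
[ρ_SOR] ω* − 1 = 0.527864.

ω* = 1.527864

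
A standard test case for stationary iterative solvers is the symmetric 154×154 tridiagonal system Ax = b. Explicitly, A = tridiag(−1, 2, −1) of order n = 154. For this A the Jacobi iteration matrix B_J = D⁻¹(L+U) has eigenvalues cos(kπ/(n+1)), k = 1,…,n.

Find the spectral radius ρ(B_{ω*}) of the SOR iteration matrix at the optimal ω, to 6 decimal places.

ρ_SOR = 0.960271

spectrum of D⁻¹(L+U) = {cos(kπ/155) : 1≤k≤154}; ρ_J = cos(π/155) = 0.999795.
1 − cos²(π/155) = sin²(π/155) ⇒ √(1−ρ_J²) = sin(π/155) = 0.0202670.
Then 2/(1+√(1−ρ_J²)) = 2/(1+0.0202670); ω* = 2/1.0202670 = 1.960271.
ρ_SOR = ω* − 1 ≈ 0.960271.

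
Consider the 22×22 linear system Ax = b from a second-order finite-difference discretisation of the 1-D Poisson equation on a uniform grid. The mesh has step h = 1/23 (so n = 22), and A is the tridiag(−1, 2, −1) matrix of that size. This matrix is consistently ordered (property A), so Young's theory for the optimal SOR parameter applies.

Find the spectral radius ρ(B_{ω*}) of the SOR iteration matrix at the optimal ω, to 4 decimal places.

spectrum of D⁻¹(L+U) = {cos(kπ/23) : 1≤k≤22}; ρ_J = cos(π/23) = 0.9907.
√(1 − cos²(π/23)) = sin(π/23) ≈ 0.13617.
Then 2/(1+√(1−ρ_J²)) = 2/(1+0.13617); ω* = 2/1.13617 = 1.7603.
Hence ρ(B_{ω*}) = 1.7603 − 1 = 0.7603.

ρ_SOR = 0.7603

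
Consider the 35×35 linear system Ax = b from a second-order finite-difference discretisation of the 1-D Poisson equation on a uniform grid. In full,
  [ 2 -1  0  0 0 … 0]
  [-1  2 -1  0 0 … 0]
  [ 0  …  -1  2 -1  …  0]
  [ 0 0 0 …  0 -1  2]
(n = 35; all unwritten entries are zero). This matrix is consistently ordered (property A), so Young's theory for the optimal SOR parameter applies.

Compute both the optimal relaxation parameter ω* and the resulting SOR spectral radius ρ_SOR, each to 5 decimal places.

ω* = 1.83966, ρ_SOR = 0.83966

With n=35, ρ(Jacobi) = cos(π/36) = 0.99619.
√(1−ρ_J²) simplifies to sin(π/36) = 0.087156.
Young: ω* = 2/(1+√(1−ρ_J²)) = 2/(1+0.087156) = 2/1.087156 = 1.83966.
ρ_SOR = ω* − 1 ≈ 0.83966.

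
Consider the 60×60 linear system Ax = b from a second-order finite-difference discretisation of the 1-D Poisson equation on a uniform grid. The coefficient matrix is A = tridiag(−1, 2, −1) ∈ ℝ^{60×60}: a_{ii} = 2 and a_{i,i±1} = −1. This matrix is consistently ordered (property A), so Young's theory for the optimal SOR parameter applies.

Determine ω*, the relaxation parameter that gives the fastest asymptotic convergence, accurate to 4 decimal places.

ω* = 1.9021

½·tridiag(1,0,1) at n=60: λ_k = cos(kπ/61); max |λ| at k=1 ⇒ ρ_J = cos(π/61) ≈ 0.9987.
√(1−ρ_J²) = |sin(π/61)| = 0.05148
Then 2/(1+√(1−ρ_J²)) = 2/(1+0.05148); ω* = 2/1.05148 = 1.9021.
[ρ_SOR] ω* − 1 = 0.9021.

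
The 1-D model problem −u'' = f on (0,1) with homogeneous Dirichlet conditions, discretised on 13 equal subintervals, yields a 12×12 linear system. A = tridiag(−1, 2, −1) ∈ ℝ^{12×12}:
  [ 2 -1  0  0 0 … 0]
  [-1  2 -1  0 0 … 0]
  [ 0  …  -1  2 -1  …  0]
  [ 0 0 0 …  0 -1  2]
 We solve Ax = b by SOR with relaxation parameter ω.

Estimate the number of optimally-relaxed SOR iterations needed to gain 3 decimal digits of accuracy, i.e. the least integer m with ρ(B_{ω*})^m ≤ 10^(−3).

m = 15

spectrum of D⁻¹(L+U) = {cos(kπ/13) : 1≤k≤12}; ρ_J = cos(π/13) = 0.9709418.
√(1−ρ_J²) simplifies to sin(π/13) = 0.2393157.
ω* = 2/(1+0.2393157) = 1.6137938
Hence ρ(B_{ω*}) = 1.6137938 − 1 = 0.6137938.
m ≥ 3·ln10 / (−ln 0.6137938) = 14.152; smallest integer m = 15.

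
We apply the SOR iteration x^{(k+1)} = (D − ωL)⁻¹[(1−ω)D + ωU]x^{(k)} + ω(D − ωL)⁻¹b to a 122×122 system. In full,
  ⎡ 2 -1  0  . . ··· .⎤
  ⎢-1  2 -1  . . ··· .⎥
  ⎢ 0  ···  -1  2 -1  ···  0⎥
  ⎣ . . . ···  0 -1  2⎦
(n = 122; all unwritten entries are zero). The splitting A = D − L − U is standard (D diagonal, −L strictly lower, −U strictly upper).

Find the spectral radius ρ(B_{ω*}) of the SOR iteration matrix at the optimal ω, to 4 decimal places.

ρ_SOR = 0.9502

With n=122, ρ(Jacobi) = cos(π/123) = 0.9997.
√(1−ρ_J²) = |sin(π/123)| = 0.02554
ω* = 2 / (1 + 0.02554) = 2 / 1.02554 ≈ 1.9502.
At ω = 1.9502 every |λ(B_ω)| = ω−1, so ρ_SOR = 0.9502.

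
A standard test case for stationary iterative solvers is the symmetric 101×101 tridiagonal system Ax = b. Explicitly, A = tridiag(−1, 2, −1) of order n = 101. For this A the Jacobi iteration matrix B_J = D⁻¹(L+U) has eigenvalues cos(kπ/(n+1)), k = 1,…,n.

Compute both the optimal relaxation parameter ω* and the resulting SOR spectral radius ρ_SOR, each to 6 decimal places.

ω* = 1.940250, ρ_SOR = 0.940250

[ρ_J] n=101: ρ(B_J) = cos(π/(n+1)) = cos(π/102) = 0.999526.
√(1 − cos²(π/102)) = sin(π/102) ≈ 0.0307951.
[ω*] 2 ÷ (1 + 0.0307951) = 2 ÷ 1.0307951 = 1.940250.
ρ_SOR = ω* − 1 ≈ 0.940250.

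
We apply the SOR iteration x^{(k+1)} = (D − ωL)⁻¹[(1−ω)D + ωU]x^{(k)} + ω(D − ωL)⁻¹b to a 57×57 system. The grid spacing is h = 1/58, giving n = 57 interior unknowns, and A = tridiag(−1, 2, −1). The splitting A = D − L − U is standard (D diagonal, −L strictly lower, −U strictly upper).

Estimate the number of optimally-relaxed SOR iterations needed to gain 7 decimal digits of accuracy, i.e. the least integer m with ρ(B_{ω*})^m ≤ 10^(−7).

m = 149

[ρ_J] n=57: ρ(B_J) = cos(π/(n+1)) = cos(π/58) = 0.9985334.
√(1 − cos²(π/58)) = sin(π/58) ≈ 0.0541389.
So ω* = 2/1.0541389 = 1.8972832 (Young).
ρ_SOR = ω* − 1 ≈ 0.8972832.
Need (0.8972832)^m ≤ 10^(−7): m ≥ 7·ln10/|ln 0.8972832| = 16.1181/0.108384 = 148.713 ⇒ m = 149.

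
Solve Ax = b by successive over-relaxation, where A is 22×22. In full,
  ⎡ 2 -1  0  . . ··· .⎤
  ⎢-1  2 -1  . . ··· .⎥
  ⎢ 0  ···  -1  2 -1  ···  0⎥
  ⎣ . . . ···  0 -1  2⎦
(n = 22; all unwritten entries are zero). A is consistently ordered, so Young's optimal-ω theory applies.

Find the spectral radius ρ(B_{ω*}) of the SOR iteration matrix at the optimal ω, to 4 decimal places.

B_J for the 22×22 system has eigenvalues cos(kπ/23); ρ_J = cos(π/23) = 0.9907.
root = sin(π/23) = 0.13617  (since 1−cos² = sin²).
[ω*] 2 ÷ (1 + 0.13617) = 2 ÷ 1.13617 = 1.7603.
ρ_SOR = ω* − 1 ≈ 0.7603.

ρ_SOR = 0.7603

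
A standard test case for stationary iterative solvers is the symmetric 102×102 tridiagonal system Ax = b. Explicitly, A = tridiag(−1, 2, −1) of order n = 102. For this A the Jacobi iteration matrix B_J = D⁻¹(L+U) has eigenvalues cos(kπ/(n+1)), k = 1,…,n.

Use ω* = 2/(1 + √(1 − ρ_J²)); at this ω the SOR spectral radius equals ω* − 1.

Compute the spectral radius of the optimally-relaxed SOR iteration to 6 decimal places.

[ρ_J] n=102: ρ(B_J) = cos(π/(n+1)) = cos(π/103) = 0.999535.
√(1−ρ_J²) simplifies to sin(π/103) = 0.0304962.
So ω* = 2/1.0304962 = 1.940813 (Young).
and ρ(B_{ω*}) = 1.940813 − 1 = 0.940813.

ρ_SOR = 0.940813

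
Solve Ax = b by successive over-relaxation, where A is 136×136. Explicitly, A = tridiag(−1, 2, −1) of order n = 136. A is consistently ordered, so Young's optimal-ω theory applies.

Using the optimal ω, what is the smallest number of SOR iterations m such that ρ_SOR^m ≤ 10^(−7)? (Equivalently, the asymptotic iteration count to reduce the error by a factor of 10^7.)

m = 352

spectrum of D⁻¹(L+U) = {cos(kπ/137) : 1≤k≤136}; ρ_J = cos(π/137) = 0.9997371.
root = sin(π/137) = 0.0229293  (since 1−cos² = sin²).
Then 2/(1+√(1−ρ_J²)) = 2/(1+0.0229293); ω* = 2/1.0229293 = 1.9551693.
and ρ(B_{ω*}) = 1.9551693 − 1 = 0.9551693.
7·ln10 = 16.1181; −ln(0.9551693) = 0.0458667; m = ⌈16.1181/0.0458667⌉ = ⌈351.412⌉ = 352.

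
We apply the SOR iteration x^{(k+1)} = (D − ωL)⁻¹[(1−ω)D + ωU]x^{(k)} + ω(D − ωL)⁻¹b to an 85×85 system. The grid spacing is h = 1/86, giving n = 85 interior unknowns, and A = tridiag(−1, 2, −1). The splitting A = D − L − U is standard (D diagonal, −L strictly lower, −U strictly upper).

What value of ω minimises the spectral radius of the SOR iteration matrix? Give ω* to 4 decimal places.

B_J for the 85×85 system has eigenvalues cos(kπ/86); ρ_J = cos(π/86) = 0.9993.
√(1−ρ_J²) simplifies to sin(π/86) = 0.03652.
ω* = 2/(1+0.03652) = 1.9295
[ρ_SOR] ω* − 1 = 0.9295.

ω* = 1.9295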